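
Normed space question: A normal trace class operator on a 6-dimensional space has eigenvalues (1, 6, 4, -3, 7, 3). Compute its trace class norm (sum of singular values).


For a normal operator, singular values equal |eigenvalues|.
Trace norm = sum |lambda_i| = 1 + 6 + 4 + 3 + 7 + 3
= 24

24


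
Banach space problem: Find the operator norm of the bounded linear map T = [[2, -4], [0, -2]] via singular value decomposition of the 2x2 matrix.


A^T A = [[4, -8], [-8, 20]]
trace(A^T A) = 24, det(A^T A) = 16
discriminant = 24^2 - 4*16 = 512
Largest eigenvalue of A^T A = (trace + sqrt(disc))/2 = 23.3137
||T|| = sqrt(23.3137) = 4.8284

4.8284


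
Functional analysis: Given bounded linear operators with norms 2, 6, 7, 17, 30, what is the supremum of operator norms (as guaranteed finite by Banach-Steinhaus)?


By the Uniform Boundedness Principle, the supremum of norms is finite.
sup_k ||T_k|| = max(2, 6, 7, 17, 30) = 30

30


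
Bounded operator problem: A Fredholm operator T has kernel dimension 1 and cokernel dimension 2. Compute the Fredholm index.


The Fredholm index is defined as ind(T) = dim(ker T) - dim(coker T)
= 1 - 2
= -1

-1


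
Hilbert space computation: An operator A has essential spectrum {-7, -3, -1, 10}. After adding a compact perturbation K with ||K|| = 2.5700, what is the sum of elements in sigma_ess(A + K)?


By Weyl's theorem, the essential spectrum is invariant under compact perturbations.
sigma_ess(A + K) = sigma_ess(A) = {-7, -3, -1, 10}
Sum = -7 + -3 + -1 + 10 = -1

-1


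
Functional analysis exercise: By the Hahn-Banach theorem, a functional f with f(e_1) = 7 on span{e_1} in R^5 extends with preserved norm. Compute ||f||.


The norm of f is given by ||f|| = sup_{||x||=1} |f(x)|.
On span{e_1}, ||e_1|| = 1, so ||f|| = |f(e_1)| / ||e_1||
= |7| / 1 = 7.0000

7.0000


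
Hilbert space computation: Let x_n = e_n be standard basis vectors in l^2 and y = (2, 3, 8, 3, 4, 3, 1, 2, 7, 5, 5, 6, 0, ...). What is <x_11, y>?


x_11 = e_11 is the standard basis vector with 1 in position 11.
<x_11, y> = y_11 = 5
As n -> infinity, <x_n, y> -> 0, confirming weak convergence of (x_n) to 0.

5


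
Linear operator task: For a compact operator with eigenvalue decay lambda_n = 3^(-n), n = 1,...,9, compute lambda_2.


The eigenvalue formula gives lambda_2 = 1/3^2
= 1/9
= 0.1111

0.1111


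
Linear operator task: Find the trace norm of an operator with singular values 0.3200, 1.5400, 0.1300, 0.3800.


The nuclear norm is the sum of all singular values.
||T||_1 = 0.3200 + 1.5400 + 0.1300 + 0.3800
= 2.3700

2.3700


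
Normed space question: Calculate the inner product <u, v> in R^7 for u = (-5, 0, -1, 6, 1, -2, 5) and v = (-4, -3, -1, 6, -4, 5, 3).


Computing the standard inner product <u, v> = sum u_i * v_i
= -5*-4 + 0*-3 + -1*-1 + 6*6 + 1*-4 + -2*5 + 5*3
= 20 + 0 + 1 + 36 + -4 + -10 + 15
= 58

58


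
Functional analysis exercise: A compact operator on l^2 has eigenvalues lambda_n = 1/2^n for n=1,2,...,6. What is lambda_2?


The eigenvalue formula gives lambda_2 = 1/2^2
= 1/4
= 0.2500

0.2500


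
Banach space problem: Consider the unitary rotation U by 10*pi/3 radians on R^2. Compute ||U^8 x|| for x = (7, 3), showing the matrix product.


U is a rotation by theta = 10*pi/3
U^8 = rotation by 8*theta = 80*pi/3 = 2*pi/3 (mod 2*pi)
cos(2*pi/3) = -0.5000, sin(2*pi/3) = 0.8660
U^8 x = (-0.5000 * 7 - 0.8660 * 3, 0.8660 * 7 + -0.5000 * 3)
= (-6.0981, 4.5622)
||U^8 x|| = sqrt((-6.0981)^2 + 4.5622^2) = sqrt(58.0000) = 7.6158

7.6158


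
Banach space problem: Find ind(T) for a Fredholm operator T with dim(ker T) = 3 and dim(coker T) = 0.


The Fredholm index is defined as ind(T) = dim(ker T) - dim(coker T)
= 3 - 0
= 3

3


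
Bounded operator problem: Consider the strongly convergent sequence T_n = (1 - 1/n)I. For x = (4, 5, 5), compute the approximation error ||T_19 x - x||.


T_19 x - x = (1 - 1/19)x - x = -x/19
||x|| = sqrt(66) = 8.1240
||T_19 x - x|| = ||x||/19 = 8.1240/19 = 0.4276

0.4276


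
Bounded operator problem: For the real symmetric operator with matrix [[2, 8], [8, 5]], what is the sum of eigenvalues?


For a self-adjoint (symmetric) matrix, the eigenvalues are real.
The sum of eigenvalues equals the trace of the matrix.
trace = 2 + 5 = 7

7


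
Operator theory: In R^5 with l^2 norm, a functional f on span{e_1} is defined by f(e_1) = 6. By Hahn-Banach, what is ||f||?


The norm of f is given by ||f|| = sup_{||x||=1} |f(x)|.
On span{e_1}, ||e_1|| = 1, so ||f|| = |f(e_1)| / ||e_1||
= |6| / 1 = 6.0000

6.0000


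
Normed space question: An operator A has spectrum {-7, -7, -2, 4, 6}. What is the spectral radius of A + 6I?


Spectrum of A + 6I = {-1, -1, 4, 10, 12}
Spectral radius = max |lambda| over the shifted spectrum
= max(1, 1, 4, 10, 12) = 12

12


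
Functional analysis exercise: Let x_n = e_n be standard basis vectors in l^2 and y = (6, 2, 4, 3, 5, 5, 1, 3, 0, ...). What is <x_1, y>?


x_1 = e_1 is the standard basis vector with 1 in position 1.
<x_1, y> = y_1 = 6
As n -> infinity, <x_n, y> -> 0, confirming weak convergence of (x_n) to 0.

6


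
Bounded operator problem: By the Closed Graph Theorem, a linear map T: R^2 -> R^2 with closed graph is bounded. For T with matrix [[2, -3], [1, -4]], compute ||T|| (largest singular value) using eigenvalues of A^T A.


A^T A = [[5, -10], [-10, 25]]
trace(A^T A) = 30, det(A^T A) = 25
discriminant = 30^2 - 4*25 = 800
Largest eigenvalue of A^T A = (trace + sqrt(disc))/2 = 29.1421
||T|| = sqrt(29.1421) = 5.3983

5.3983


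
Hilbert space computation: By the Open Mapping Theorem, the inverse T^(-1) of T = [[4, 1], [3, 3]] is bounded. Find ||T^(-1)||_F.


det(T) = 4*3 - 1*3 = 9
T^(-1) = (1/9) * [[3, -1], [-3, 4]] = [[0.3333, -0.1111], [-0.3333, 0.4444]]
||T^(-1)||_F^2 = 0.3333^2 + (-0.1111)^2 + (-0.3333)^2 + 0.4444^2 = 0.4321
||T^(-1)||_F = sqrt(0.4321) = 0.6573

0.6573


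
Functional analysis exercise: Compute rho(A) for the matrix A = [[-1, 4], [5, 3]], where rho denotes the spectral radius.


For a 2x2 matrix, eigenvalues satisfy lambda^2 - (trace)*lambda + det = 0
trace = -1 + 3 = 2
det = -1*3 - 4*5 = -23
discriminant = 2^2 - 4*(-23) = 96
spectral radius = max |eigenvalue| = 5.8990

5.8990


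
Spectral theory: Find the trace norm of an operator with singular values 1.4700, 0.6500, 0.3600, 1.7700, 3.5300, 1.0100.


The nuclear norm is the sum of all singular values.
||T||_1 = 1.4700 + 0.6500 + 0.3600 + 1.7700 + 3.5300 + 1.0100
= 8.7900

8.7900


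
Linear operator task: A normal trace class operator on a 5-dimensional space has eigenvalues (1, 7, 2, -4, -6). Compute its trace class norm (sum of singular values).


For a normal operator, singular values equal |eigenvalues|.
Trace norm = sum |lambda_i| = 1 + 7 + 2 + 4 + 6
= 20

20


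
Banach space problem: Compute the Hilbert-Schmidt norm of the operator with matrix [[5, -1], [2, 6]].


The Hilbert-Schmidt norm is sqrt(sum of squares of all entries).
Sum of squares = 5^2 + (-1)^2 + 2^2 + 6^2
= 25 + 1 + 4 + 36 = 66
||T||_HS = sqrt(66) = 8.1240

8.1240


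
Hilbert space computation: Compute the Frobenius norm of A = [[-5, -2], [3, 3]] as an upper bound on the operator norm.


||A||_F^2 = sum a_ij^2
= (-5)^2 + (-2)^2 + 3^2 + 3^2
= 25 + 4 + 9 + 9 = 47
||A||_F = sqrt(47) = 6.8557

6.8557


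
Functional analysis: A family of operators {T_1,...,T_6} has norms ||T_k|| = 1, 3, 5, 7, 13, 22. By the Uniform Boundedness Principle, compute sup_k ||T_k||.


By the Uniform Boundedness Principle, the supremum of norms is finite.
sup_k ||T_k|| = max(1, 3, 5, 7, 13, 22) = 22

22


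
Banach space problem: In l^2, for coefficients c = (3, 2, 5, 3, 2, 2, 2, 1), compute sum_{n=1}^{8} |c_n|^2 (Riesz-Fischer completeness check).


sum |c_n|^2 = 3^2 + 2^2 + 5^2 + 3^2 + 2^2 + 2^2 + 2^2 + 1^2
= 9 + 4 + 25 + 9 + 4 + 4 + 4 + 1
= 60

60


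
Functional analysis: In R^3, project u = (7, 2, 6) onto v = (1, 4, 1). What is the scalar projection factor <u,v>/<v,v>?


Computing <u,v> = 7*1 + 2*4 + 6*1 = 21
Computing <v,v> = 1^2 + 4^2 + 1^2 = 18
Projection coefficient = 21/18 = 1.1667

1.1667


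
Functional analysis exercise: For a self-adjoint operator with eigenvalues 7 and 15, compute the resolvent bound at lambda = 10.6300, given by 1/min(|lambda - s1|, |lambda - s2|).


dist(10.6300, {7, 15}) = min(|10.6300 - 7|, |10.6300 - 15|)
= min(3.6300, 4.3700) = 3.6300
Resolvent bound = 1/3.6300 = 0.2755

0.2755


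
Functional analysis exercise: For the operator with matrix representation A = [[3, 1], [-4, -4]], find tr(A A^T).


trace(A * A^T) = sum of squares of all entries
= 3^2 + 1^2 + (-4)^2 + (-4)^2
= 9 + 1 + 16 + 16
= 42

42


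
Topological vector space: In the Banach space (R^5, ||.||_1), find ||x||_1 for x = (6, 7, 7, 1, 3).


The l^1 norm equals the sum of absolute values of all components.
||x||_1 = 6 + 7 + 7 + 1 + 3
= 24

24.0000


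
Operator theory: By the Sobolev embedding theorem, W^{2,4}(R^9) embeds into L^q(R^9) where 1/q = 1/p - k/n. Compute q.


Using the Sobolev embedding formula: 1/q = 1/p - k/n
1/q = 1/4 - 2/9 = 1/36
q = 1/(1/36) = 36

36.0000


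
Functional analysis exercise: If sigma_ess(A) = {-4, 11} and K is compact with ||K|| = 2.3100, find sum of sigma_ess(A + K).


By Weyl's theorem, the essential spectrum is invariant under compact perturbations.
sigma_ess(A + K) = sigma_ess(A) = {-4, 11}
Sum = -4 + 11 = 7

7


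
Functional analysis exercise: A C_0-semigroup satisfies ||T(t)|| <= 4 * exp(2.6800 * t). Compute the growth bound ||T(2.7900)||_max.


||T(2.7900)|| <= 4 * exp(2.6800 * 2.7900)
= 4 * exp(7.4772)
= 4 * 1767.2854
= 7069.1418

7069.1418


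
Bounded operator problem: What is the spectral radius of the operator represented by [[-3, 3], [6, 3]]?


For a 2x2 matrix, eigenvalues satisfy lambda^2 - (trace)*lambda + det = 0
trace = -3 + 3 = 0
det = -3*3 - 3*6 = -27
discriminant = 0^2 - 4*(-27) = 108
spectral radius = max |eigenvalue| = 5.1962

5.1962


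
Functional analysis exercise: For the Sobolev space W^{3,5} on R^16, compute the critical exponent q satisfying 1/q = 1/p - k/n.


Using the Sobolev embedding formula: 1/q = 1/p - k/n
1/q = 1/5 - 3/16 = 1/80
q = 1/(1/80) = 80

80.0000


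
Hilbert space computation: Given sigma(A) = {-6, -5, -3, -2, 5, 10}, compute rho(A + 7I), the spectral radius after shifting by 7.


Spectrum of A + 7I = {1, 2, 4, 5, 12, 17}
Spectral radius = max |lambda| over the shifted spectrum
= max(1, 2, 4, 5, 12, 17) = 17

17


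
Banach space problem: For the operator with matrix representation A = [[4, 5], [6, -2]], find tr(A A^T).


trace(A * A^T) = sum of squares of all entries
= 4^2 + 5^2 + 6^2 + (-2)^2
= 16 + 25 + 36 + 4
= 81

81


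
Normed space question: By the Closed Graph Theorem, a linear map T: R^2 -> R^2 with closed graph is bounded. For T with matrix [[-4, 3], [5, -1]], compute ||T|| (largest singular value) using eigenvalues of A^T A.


A^T A = [[41, -17], [-17, 10]]
trace(A^T A) = 51, det(A^T A) = 121
discriminant = 51^2 - 4*121 = 2117
Largest eigenvalue of A^T A = (trace + sqrt(disc))/2 = 48.5054
||T|| = sqrt(48.5054) = 6.9646

6.9646


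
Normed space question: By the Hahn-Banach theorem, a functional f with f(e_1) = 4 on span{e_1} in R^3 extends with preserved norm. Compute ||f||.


The norm of f is given by ||f|| = sup_{||x||=1} |f(x)|.
On span{e_1}, ||e_1|| = 1, so ||f|| = |f(e_1)| / ||e_1||
= |4| / 1 = 4.0000

4.0000


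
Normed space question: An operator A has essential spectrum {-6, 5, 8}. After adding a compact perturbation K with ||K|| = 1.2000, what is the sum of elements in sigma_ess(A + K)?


By Weyl's theorem, the essential spectrum is invariant under compact perturbations.
sigma_ess(A + K) = sigma_ess(A) = {-6, 5, 8}
Sum = -6 + 5 + 8 = 7

7


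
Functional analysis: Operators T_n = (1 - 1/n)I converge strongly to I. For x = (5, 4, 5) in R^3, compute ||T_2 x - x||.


T_2 x - x = (1 - 1/2)x - x = -x/2
||x|| = sqrt(66) = 8.1240
||T_2 x - x|| = ||x||/2 = 8.1240/2 = 4.0620

4.0620


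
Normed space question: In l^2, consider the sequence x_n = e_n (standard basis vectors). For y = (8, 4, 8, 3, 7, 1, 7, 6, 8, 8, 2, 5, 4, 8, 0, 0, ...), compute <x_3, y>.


x_3 = e_3 is the standard basis vector with 1 in position 3.
<x_3, y> = y_3 = 8
As n -> infinity, <x_n, y> -> 0, confirming weak convergence of (x_n) to 0.

8


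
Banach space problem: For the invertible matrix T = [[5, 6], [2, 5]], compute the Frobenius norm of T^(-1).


det(T) = 5*5 - 6*2 = 13
T^(-1) = (1/13) * [[5, -6], [-2, 5]] = [[0.3846, -0.4615], [-0.1538, 0.3846]]
||T^(-1)||_F^2 = 0.3846^2 + (-0.4615)^2 + (-0.1538)^2 + 0.3846^2 = 0.5325
||T^(-1)||_F = sqrt(0.5325) = 0.7298

0.7298


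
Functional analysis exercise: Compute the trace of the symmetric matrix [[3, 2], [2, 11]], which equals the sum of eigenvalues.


For a self-adjoint (symmetric) matrix, the eigenvalues are real.
The sum of eigenvalues equals the trace of the matrix.
trace = 3 + 11 = 14

14


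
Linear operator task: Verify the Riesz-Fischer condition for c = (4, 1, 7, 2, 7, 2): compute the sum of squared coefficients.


sum |c_n|^2 = 4^2 + 1^2 + 7^2 + 2^2 + 7^2 + 2^2
= 16 + 1 + 49 + 4 + 49 + 4
= 123

123


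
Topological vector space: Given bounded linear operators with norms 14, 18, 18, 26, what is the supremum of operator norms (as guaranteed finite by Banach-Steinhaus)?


By the Uniform Boundedness Principle, the supremum of norms is finite.
sup_k ||T_k|| = max(14, 18, 18, 26) = 26

26


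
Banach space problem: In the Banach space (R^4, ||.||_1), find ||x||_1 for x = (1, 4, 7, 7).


The l^1 norm equals the sum of absolute values of all components.
||x||_1 = 1 + 4 + 7 + 7
= 19

19.0000


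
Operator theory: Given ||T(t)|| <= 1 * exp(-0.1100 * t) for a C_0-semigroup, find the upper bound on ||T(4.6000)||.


||T(4.6000)|| <= 1 * exp(-0.1100 * 4.6000)
= 1 * exp(-0.5060)
= 1 * 0.6029
= 0.6029

0.6029


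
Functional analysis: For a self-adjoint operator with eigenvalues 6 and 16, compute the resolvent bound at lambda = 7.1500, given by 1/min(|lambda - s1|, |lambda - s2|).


dist(7.1500, {6, 16}) = min(|7.1500 - 6|, |7.1500 - 16|)
= min(1.1500, 8.8500) = 1.1500
Resolvent bound = 1/1.1500 = 0.8696

0.8696


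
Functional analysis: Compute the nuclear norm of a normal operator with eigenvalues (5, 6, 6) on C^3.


For a normal operator, singular values equal |eigenvalues|.
Trace norm = sum |lambda_i| = 5 + 6 + 6
= 17

17


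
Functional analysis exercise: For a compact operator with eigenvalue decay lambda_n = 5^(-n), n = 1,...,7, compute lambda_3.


The eigenvalue formula gives lambda_3 = 1/5^3
= 1/125
= 0.0080

0.0080


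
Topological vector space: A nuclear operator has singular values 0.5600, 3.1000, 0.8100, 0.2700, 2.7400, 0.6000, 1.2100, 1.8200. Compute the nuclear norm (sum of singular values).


The nuclear norm is the sum of all singular values.
||T||_1 = 0.5600 + 3.1000 + 0.8100 + 0.2700 + 2.7400 + 0.6000 + 1.2100 + 1.8200
= 11.1100

11.1100


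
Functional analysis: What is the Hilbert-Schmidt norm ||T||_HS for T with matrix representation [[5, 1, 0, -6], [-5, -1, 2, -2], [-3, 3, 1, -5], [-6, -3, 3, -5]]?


The Hilbert-Schmidt norm is sqrt(sum of squares of all entries).
Sum of squares = 5^2 + 1^2 + 0^2 + (-6)^2 + (-5)^2 + (-1)^2 + 2^2 + (-2)^2 + (-3)^2 + 3^2 + 1^2 + (-5)^2 + (-6)^2 + (-3)^2 + 3^2 + (-5)^2
= 25 + 1 + 0 + 36 + 25 + 1 + 4 + 4 + 9 + 9 + 1 + 25 + 36 + 9 + 9 + 25 = 219
||T||_HS = sqrt(219) = 14.7986

14.7986


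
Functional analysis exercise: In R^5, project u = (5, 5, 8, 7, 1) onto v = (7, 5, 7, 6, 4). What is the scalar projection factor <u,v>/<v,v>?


Computing <u,v> = 5*7 + 5*5 + 8*7 + 7*6 + 1*4 = 162
Computing <v,v> = 7^2 + 5^2 + 7^2 + 6^2 + 4^2 = 175
Projection coefficient = 162/175 = 0.9257

0.9257


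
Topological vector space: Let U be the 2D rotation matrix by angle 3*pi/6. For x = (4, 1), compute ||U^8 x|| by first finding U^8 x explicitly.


U is a rotation by theta = 3*pi/6
U^8 = rotation by 8*theta = 24*pi/6 = 0*pi/6 (mod 2*pi)
cos(0*pi/6) = 1.0000, sin(0*pi/6) = 0.0000
U^8 x = (1.0000 * 4 - 0.0000 * 1, 0.0000 * 4 + 1.0000 * 1)
= (4.0000, 1.0000)
||U^8 x|| = sqrt(4.0000^2 + 1.0000^2) = sqrt(17.0000) = 4.1231

4.1231


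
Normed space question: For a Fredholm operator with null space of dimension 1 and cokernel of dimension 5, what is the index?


The Fredholm index is defined as ind(T) = dim(ker T) - dim(coker T)
= 1 - 5
= -4

-4


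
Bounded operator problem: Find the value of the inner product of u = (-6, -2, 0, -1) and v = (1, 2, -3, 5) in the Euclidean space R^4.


Computing the standard inner product <u, v> = sum u_i * v_i
= -6*1 + -2*2 + 0*-3 + -1*5
= -6 + -4 + 0 + -5
= -15

-15


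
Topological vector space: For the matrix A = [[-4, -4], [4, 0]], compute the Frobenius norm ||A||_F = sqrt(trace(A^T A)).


||A||_F^2 = sum a_ij^2
= (-4)^2 + (-4)^2 + 4^2 + 0^2
= 16 + 16 + 16 + 0 = 48
||A||_F = sqrt(48) = 6.9282

6.9282


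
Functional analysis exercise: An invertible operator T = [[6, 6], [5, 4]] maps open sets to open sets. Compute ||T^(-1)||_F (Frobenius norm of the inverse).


det(T) = 6*4 - 6*5 = -6
T^(-1) = (1/-6) * [[4, -6], [-5, 6]] = [[-0.6667, 1.0000], [0.8333, -1.0000]]
||T^(-1)||_F^2 = (-0.6667)^2 + 1.0000^2 + 0.8333^2 + (-1.0000)^2 = 3.1389
||T^(-1)||_F = sqrt(3.1389) = 1.7717

1.7717


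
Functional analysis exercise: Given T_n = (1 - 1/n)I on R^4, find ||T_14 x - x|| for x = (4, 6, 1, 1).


T_14 x - x = (1 - 1/14)x - x = -x/14
||x|| = sqrt(54) = 7.3485
||T_14 x - x|| = ||x||/14 = 7.3485/14 = 0.5249

0.5249


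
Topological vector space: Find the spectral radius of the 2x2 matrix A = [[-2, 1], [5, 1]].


For a 2x2 matrix, eigenvalues satisfy lambda^2 - (trace)*lambda + det = 0
trace = -2 + 1 = -1
det = -2*1 - 1*5 = -7
discriminant = (-1)^2 - 4*(-7) = 29
spectral radius = max |eigenvalue| = 3.1926

3.1926


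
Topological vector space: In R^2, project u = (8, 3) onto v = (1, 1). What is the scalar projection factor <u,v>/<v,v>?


Computing <u,v> = 8*1 + 3*1 = 11
Computing <v,v> = 1^2 + 1^2 = 2
Projection coefficient = 11/2 = 5.5000

5.5000


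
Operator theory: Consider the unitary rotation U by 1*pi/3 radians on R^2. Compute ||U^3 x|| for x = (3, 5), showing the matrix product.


U is a rotation by theta = 1*pi/3
U^3 = rotation by 3*theta = 3*pi/3
cos(3*pi/3) = -1.0000, sin(3*pi/3) = 0.0000
U^3 x = (-1.0000 * 3 - 0.0000 * 5, 0.0000 * 3 + -1.0000 * 5)
= (-3.0000, -5.0000)
||U^3 x|| = sqrt((-3.0000)^2 + (-5.0000)^2) = sqrt(34.0000) = 5.8310

5.8310


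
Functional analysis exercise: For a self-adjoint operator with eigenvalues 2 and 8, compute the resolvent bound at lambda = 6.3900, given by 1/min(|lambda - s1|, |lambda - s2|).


dist(6.3900, {2, 8}) = min(|6.3900 - 2|, |6.3900 - 8|)
= min(4.3900, 1.6100) = 1.6100
Resolvent bound = 1/1.6100 = 0.6211

0.6211


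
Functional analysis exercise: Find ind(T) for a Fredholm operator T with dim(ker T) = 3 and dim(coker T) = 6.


The Fredholm index is defined as ind(T) = dim(ker T) - dim(coker T)
= 3 - 6
= -3

-3


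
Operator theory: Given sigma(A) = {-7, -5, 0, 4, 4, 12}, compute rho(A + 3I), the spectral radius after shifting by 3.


Spectrum of A + 3I = {-4, -2, 3, 7, 7, 15}
Spectral radius = max |lambda| over the shifted spectrum
= max(4, 2, 3, 7, 7, 15) = 15

15


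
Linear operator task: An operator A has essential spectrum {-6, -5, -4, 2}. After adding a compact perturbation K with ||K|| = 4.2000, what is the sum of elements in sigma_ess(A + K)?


By Weyl's theorem, the essential spectrum is invariant under compact perturbations.
sigma_ess(A + K) = sigma_ess(A) = {-6, -5, -4, 2}
Sum = -6 + -5 + -4 + 2 = -13

-13


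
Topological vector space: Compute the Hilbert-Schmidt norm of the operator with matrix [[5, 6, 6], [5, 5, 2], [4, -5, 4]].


The Hilbert-Schmidt norm is sqrt(sum of squares of all entries).
Sum of squares = 5^2 + 6^2 + 6^2 + 5^2 + 5^2 + 2^2 + 4^2 + (-5)^2 + 4^2
= 25 + 36 + 36 + 25 + 25 + 4 + 16 + 25 + 16 = 208
||T||_HS = sqrt(208) = 14.4222

14.4222


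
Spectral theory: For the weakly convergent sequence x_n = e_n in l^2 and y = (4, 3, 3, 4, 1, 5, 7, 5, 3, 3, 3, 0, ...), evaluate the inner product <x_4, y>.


x_4 = e_4 is the standard basis vector with 1 in position 4.
<x_4, y> = y_4 = 4
As n -> infinity, <x_n, y> -> 0, confirming weak convergence of (x_n) to 0.

4


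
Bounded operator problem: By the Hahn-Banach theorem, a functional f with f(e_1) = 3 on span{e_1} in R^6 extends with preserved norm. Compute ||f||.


The norm of f is given by ||f|| = sup_{||x||=1} |f(x)|.
On span{e_1}, ||e_1|| = 1, so ||f|| = |f(e_1)| / ||e_1||
= |3| / 1 = 3.0000

3.0000


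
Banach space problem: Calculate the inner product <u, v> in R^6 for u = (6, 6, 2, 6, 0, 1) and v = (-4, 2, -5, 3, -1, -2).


Computing the standard inner product <u, v> = sum u_i * v_i
= 6*-4 + 6*2 + 2*-5 + 6*3 + 0*-1 + 1*-2
= -24 + 12 + -10 + 18 + 0 + -2
= -6

-6


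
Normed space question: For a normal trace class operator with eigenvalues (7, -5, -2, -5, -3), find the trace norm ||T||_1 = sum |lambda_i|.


For a normal operator, singular values equal |eigenvalues|.
Trace norm = sum |lambda_i| = 7 + 5 + 2 + 5 + 3
= 22

22


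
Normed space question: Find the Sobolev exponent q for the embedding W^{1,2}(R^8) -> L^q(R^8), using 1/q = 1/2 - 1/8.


Using the Sobolev embedding formula: 1/q = 1/p - k/n
1/q = 1/2 - 1/8 = 3/8
q = 1/(3/8) = 8/3 = 2.6667

2.6667


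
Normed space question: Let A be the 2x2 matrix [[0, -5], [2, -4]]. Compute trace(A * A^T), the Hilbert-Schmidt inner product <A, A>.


trace(A * A^T) = sum of squares of all entries
= 0^2 + (-5)^2 + 2^2 + (-4)^2
= 0 + 25 + 4 + 16
= 45

45


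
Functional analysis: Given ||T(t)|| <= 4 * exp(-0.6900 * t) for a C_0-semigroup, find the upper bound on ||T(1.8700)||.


||T(1.8700)|| <= 4 * exp(-0.6900 * 1.8700)
= 4 * exp(-1.2903)
= 4 * 0.2752
= 1.1008

1.1008


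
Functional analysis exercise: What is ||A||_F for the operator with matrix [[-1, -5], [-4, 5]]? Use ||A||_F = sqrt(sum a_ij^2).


||A||_F^2 = sum a_ij^2
= (-1)^2 + (-5)^2 + (-4)^2 + 5^2
= 1 + 25 + 16 + 25 = 67
||A||_F = sqrt(67) = 8.1854

8.1854


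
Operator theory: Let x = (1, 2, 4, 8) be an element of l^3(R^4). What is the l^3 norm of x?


The l^3 norm = (sum |x_i|^3)^(1/3)
Sum of 3th powers = 1 + 8 + 64 + 512 = 585
||x||_3 = (585)^(1/3) = 8.3634

8.3634


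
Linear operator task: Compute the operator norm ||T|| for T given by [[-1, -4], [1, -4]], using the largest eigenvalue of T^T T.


A^T A = [[2, 0], [0, 32]]
trace(A^T A) = 34, det(A^T A) = 64
discriminant = 34^2 - 4*64 = 900
Largest eigenvalue of A^T A = (trace + sqrt(disc))/2 = 32.0000
||T|| = sqrt(32.0000) = 5.6569

5.6569


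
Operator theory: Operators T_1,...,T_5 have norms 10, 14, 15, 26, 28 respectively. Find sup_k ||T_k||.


By the Uniform Boundedness Principle, the supremum of norms is finite.
sup_k ||T_k|| = max(10, 14, 15, 26, 28) = 28

28


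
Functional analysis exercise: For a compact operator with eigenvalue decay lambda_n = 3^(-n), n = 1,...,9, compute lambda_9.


The eigenvalue formula gives lambda_9 = 1/3^9
= 1/19683
= 5.0805e-05

5.0805e-05


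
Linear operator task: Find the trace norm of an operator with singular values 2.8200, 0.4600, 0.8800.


The nuclear norm is the sum of all singular values.
||T||_1 = 2.8200 + 0.4600 + 0.8800
= 4.1600

4.1600


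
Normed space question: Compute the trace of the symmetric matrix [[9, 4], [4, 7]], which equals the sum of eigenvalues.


For a self-adjoint (symmetric) matrix, the eigenvalues are real.
The sum of eigenvalues equals the trace of the matrix.
trace = 9 + 7 = 16

16


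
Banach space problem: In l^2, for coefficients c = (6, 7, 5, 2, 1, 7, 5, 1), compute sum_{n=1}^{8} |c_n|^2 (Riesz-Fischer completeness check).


sum |c_n|^2 = 6^2 + 7^2 + 5^2 + 2^2 + 1^2 + 7^2 + 5^2 + 1^2
= 36 + 49 + 25 + 4 + 1 + 49 + 25 + 1
= 190

190


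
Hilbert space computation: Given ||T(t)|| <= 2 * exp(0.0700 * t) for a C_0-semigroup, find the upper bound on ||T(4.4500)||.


||T(4.4500)|| <= 2 * exp(0.0700 * 4.4500)
= 2 * exp(0.3115)
= 2 * 1.3655
= 2.7309

2.7309


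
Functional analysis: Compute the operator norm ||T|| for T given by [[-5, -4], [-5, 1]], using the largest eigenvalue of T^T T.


A^T A = [[50, 15], [15, 17]]
trace(A^T A) = 67, det(A^T A) = 625
discriminant = 67^2 - 4*625 = 1989
Largest eigenvalue of A^T A = (trace + sqrt(disc))/2 = 55.7991
||T|| = sqrt(55.7991) = 7.4699

7.4699


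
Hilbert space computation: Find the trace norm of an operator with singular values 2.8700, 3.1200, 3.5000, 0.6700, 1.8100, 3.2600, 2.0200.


The nuclear norm is the sum of all singular values.
||T||_1 = 2.8700 + 3.1200 + 3.5000 + 0.6700 + 1.8100 + 3.2600 + 2.0200
= 17.2500

17.2500


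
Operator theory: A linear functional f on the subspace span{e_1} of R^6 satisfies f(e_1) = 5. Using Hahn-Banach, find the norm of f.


The norm of f is given by ||f|| = sup_{||x||=1} |f(x)|.
On span{e_1}, ||e_1|| = 1, so ||f|| = |f(e_1)| / ||e_1||
= |5| / 1 = 5.0000

5.0000


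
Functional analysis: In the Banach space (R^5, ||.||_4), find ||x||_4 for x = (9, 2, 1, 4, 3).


The l^4 norm = (sum |x_i|^4)^(1/4)
Sum of 4th powers = 6561 + 16 + 1 + 256 + 81 = 6915
||x||_4 = (6915)^(1/4) = 9.1190

9.1190


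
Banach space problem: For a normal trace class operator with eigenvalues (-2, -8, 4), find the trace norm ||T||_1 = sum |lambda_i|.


For a normal operator, singular values equal |eigenvalues|.
Trace norm = sum |lambda_i| = 2 + 8 + 4
= 14

14


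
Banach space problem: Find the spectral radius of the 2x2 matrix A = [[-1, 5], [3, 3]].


For a 2x2 matrix, eigenvalues satisfy lambda^2 - (trace)*lambda + det = 0
trace = -1 + 3 = 2
det = -1*3 - 5*3 = -18
discriminant = 2^2 - 4*(-18) = 76
spectral radius = max |eigenvalue| = 5.3589

5.3589


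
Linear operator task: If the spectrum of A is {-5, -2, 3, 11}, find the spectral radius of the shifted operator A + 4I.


Spectrum of A + 4I = {-1, 2, 7, 15}
Spectral radius = max |lambda| over the shifted spectrum
= max(1, 2, 7, 15) = 15

15


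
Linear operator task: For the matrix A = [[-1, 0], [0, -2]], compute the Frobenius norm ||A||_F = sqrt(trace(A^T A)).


||A||_F^2 = sum a_ij^2
= (-1)^2 + 0^2 + 0^2 + (-2)^2
= 1 + 0 + 0 + 4 = 5
||A||_F = sqrt(5) = 2.2361

2.2361


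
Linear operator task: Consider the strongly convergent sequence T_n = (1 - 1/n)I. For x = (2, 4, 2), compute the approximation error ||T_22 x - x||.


T_22 x - x = (1 - 1/22)x - x = -x/22
||x|| = sqrt(24) = 4.8990
||T_22 x - x|| = ||x||/22 = 4.8990/22 = 0.2227

0.2227


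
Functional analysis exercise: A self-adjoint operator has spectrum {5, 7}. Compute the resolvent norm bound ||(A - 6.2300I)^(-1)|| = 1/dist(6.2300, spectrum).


dist(6.2300, {5, 7}) = min(|6.2300 - 5|, |6.2300 - 7|)
= min(1.2300, 0.7700) = 0.7700
Resolvent bound = 1/0.7700 = 1.2987

1.2987


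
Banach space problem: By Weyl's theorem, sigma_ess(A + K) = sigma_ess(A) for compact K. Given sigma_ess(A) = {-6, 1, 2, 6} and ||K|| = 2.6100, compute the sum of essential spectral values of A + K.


By Weyl's theorem, the essential spectrum is invariant under compact perturbations.
sigma_ess(A + K) = sigma_ess(A) = {-6, 1, 2, 6}
Sum = -6 + 1 + 2 + 6 = 3

3


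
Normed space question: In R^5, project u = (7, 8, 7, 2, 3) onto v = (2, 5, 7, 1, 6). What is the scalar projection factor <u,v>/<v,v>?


Computing <u,v> = 7*2 + 8*5 + 7*7 + 2*1 + 3*6 = 123
Computing <v,v> = 2^2 + 5^2 + 7^2 + 1^2 + 6^2 = 115
Projection coefficient = 123/115 = 1.0696

1.0696


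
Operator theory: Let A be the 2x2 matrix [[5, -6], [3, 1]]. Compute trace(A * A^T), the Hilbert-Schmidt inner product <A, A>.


trace(A * A^T) = sum of squares of all entries
= 5^2 + (-6)^2 + 3^2 + 1^2
= 25 + 36 + 9 + 1
= 71

71


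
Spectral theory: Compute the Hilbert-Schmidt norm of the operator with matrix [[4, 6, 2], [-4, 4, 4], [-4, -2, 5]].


The Hilbert-Schmidt norm is sqrt(sum of squares of all entries).
Sum of squares = 4^2 + 6^2 + 2^2 + (-4)^2 + 4^2 + 4^2 + (-4)^2 + (-2)^2 + 5^2
= 16 + 36 + 4 + 16 + 16 + 16 + 16 + 4 + 25 = 149
||T||_HS = sqrt(149) = 12.2066

12.2066


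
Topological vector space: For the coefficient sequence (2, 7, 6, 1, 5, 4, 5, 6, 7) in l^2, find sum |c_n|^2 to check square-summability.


sum |c_n|^2 = 2^2 + 7^2 + 6^2 + 1^2 + 5^2 + 4^2 + 5^2 + 6^2 + 7^2
= 4 + 49 + 36 + 1 + 25 + 16 + 25 + 36 + 49
= 241

241


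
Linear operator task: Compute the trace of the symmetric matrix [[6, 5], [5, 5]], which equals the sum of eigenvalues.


For a self-adjoint (symmetric) matrix, the eigenvalues are real.
The sum of eigenvalues equals the trace of the matrix.
trace = 6 + 5 = 11

11


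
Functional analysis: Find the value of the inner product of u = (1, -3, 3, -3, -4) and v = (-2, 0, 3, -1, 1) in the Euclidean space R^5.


Computing the standard inner product <u, v> = sum u_i * v_i
= 1*-2 + -3*0 + 3*3 + -3*-1 + -4*1
= -2 + 0 + 9 + 3 + -4
= 6

6


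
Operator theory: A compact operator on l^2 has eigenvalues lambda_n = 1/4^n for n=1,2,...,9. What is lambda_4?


The eigenvalue formula gives lambda_4 = 1/4^4
= 1/256
= 0.0039

0.0039


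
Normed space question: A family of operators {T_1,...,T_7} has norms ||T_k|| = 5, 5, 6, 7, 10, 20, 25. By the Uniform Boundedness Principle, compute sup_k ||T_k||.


By the Uniform Boundedness Principle, the supremum of norms is finite.
sup_k ||T_k|| = max(5, 5, 6, 7, 10, 20, 25) = 25

25


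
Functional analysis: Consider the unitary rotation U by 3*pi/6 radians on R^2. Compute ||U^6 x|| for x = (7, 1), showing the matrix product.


U is a rotation by theta = 3*pi/6
U^6 = rotation by 6*theta = 18*pi/6 = 6*pi/6 (mod 2*pi)
cos(6*pi/6) = -1.0000, sin(6*pi/6) = 0.0000
U^6 x = (-1.0000 * 7 - 0.0000 * 1, 0.0000 * 7 + -1.0000 * 1)
= (-7.0000, -1.0000)
||U^6 x|| = sqrt((-7.0000)^2 + (-1.0000)^2) = sqrt(50.0000) = 7.0711

7.0711


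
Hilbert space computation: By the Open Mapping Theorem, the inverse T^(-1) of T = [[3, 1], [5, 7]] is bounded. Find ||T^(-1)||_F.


det(T) = 3*7 - 1*5 = 16
T^(-1) = (1/16) * [[7, -1], [-5, 3]] = [[0.4375, -0.0625], [-0.3125, 0.1875]]
||T^(-1)||_F^2 = 0.4375^2 + (-0.0625)^2 + (-0.3125)^2 + 0.1875^2 = 0.3281
||T^(-1)||_F = sqrt(0.3281) = 0.5728

0.5728


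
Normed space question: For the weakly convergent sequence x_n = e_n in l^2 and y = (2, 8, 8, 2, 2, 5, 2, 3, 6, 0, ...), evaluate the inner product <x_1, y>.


x_1 = e_1 is the standard basis vector with 1 in position 1.
<x_1, y> = y_1 = 2
As n -> infinity, <x_n, y> -> 0, confirming weak convergence of (x_n) to 0.

2


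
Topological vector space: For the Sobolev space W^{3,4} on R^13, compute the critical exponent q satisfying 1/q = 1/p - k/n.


Using the Sobolev embedding formula: 1/q = 1/p - k/n
1/q = 1/4 - 3/13 = 1/52
q = 1/(1/52) = 52

52.0000


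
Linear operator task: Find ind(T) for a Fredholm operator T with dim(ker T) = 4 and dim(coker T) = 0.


The Fredholm index is defined as ind(T) = dim(ker T) - dim(coker T)
= 4 - 0
= 4

4


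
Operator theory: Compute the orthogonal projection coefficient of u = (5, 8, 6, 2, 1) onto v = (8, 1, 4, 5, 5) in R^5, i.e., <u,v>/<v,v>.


Computing <u,v> = 5*8 + 8*1 + 6*4 + 2*5 + 1*5 = 87
Computing <v,v> = 8^2 + 1^2 + 4^2 + 5^2 + 5^2 = 131
Projection coefficient = 87/131 = 0.6641

0.6641


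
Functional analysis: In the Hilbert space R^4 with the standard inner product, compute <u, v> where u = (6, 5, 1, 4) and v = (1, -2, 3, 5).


Computing the standard inner product <u, v> = sum u_i * v_i
= 6*1 + 5*-2 + 1*3 + 4*5
= 6 + -10 + 3 + 20
= 19

19


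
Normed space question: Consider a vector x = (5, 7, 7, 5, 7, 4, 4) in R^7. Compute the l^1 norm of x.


The l^1 norm equals the sum of absolute values of all components.
||x||_1 = 5 + 7 + 7 + 5 + 7 + 4 + 4
= 39

39.0000


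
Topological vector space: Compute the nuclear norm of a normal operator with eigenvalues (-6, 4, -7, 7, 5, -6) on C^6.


For a normal operator, singular values equal |eigenvalues|.
Trace norm = sum |lambda_i| = 6 + 4 + 7 + 7 + 5 + 6
= 35

35


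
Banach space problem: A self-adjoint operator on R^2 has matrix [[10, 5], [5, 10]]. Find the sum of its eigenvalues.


For a self-adjoint (symmetric) matrix, the eigenvalues are real.
The sum of eigenvalues equals the trace of the matrix.
trace = 10 + 10 = 20

20


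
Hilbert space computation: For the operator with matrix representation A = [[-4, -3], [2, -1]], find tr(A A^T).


trace(A * A^T) = sum of squares of all entries
= (-4)^2 + (-3)^2 + 2^2 + (-1)^2
= 16 + 9 + 4 + 1
= 30

30


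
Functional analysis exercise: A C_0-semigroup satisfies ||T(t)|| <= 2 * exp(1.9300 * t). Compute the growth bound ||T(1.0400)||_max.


||T(1.0400)|| <= 2 * exp(1.9300 * 1.0400)
= 2 * exp(2.0072)
= 2 * 7.4424
= 14.8849

14.8849


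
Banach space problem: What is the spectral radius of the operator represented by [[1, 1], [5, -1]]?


For a 2x2 matrix, eigenvalues satisfy lambda^2 - (trace)*lambda + det = 0
trace = 1 + -1 = 0
det = 1*-1 - 1*5 = -6
discriminant = 0^2 - 4*(-6) = 24
spectral radius = max |eigenvalue| = 2.4495

2.4495


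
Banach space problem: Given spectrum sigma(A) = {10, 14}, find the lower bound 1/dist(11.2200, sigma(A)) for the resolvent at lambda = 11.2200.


dist(11.2200, {10, 14}) = min(|11.2200 - 10|, |11.2200 - 14|)
= min(1.2200, 2.7800) = 1.2200
Resolvent bound = 1/1.2200 = 0.8197

0.8197


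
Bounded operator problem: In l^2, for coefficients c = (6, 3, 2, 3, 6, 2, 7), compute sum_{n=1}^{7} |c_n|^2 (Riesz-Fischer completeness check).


sum |c_n|^2 = 6^2 + 3^2 + 2^2 + 3^2 + 6^2 + 2^2 + 7^2
= 36 + 9 + 4 + 9 + 36 + 4 + 49
= 147

147


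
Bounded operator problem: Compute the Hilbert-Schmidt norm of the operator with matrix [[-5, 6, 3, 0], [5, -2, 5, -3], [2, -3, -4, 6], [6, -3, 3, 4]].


The Hilbert-Schmidt norm is sqrt(sum of squares of all entries).
Sum of squares = (-5)^2 + 6^2 + 3^2 + 0^2 + 5^2 + (-2)^2 + 5^2 + (-3)^2 + 2^2 + (-3)^2 + (-4)^2 + 6^2 + 6^2 + (-3)^2 + 3^2 + 4^2
= 25 + 36 + 9 + 0 + 25 + 4 + 25 + 9 + 4 + 9 + 16 + 36 + 36 + 9 + 9 + 16 = 268
||T||_HS = sqrt(268) = 16.3707

16.3707


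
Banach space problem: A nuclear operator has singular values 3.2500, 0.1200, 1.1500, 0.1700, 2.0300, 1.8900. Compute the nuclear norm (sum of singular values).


The nuclear norm is the sum of all singular values.
||T||_1 = 3.2500 + 0.1200 + 1.1500 + 0.1700 + 2.0300 + 1.8900
= 8.6100

8.6100


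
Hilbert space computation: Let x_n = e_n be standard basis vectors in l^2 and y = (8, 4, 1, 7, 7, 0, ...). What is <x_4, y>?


x_4 = e_4 is the standard basis vector with 1 in position 4.
<x_4, y> = y_4 = 7
As n -> infinity, <x_n, y> -> 0, confirming weak convergence of (x_n) to 0.

7


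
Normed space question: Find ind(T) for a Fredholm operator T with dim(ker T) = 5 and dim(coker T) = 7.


The Fredholm index is defined as ind(T) = dim(ker T) - dim(coker T)
= 5 - 7
= -2

-2


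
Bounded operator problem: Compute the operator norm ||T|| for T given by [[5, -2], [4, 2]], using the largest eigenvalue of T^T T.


A^T A = [[41, -2], [-2, 8]]
trace(A^T A) = 49, det(A^T A) = 324
discriminant = 49^2 - 4*324 = 1105
Largest eigenvalue of A^T A = (trace + sqrt(disc))/2 = 41.1208
||T|| = sqrt(41.1208) = 6.4125

6.4125


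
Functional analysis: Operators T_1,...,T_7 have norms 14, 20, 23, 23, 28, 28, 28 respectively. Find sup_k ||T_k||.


By the Uniform Boundedness Principle, the supremum of norms is finite.
sup_k ||T_k|| = max(14, 20, 23, 23, 28, 28, 28) = 28

28


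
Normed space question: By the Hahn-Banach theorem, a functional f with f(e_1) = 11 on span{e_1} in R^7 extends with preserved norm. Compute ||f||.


The norm of f is given by ||f|| = sup_{||x||=1} |f(x)|.
On span{e_1}, ||e_1|| = 1, so ||f|| = |f(e_1)| / ||e_1||
= |11| / 1 = 11.0000

11.0000


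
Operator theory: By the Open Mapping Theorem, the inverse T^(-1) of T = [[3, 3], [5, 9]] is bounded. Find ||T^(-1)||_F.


det(T) = 3*9 - 3*5 = 12
T^(-1) = (1/12) * [[9, -3], [-5, 3]] = [[0.7500, -0.2500], [-0.4167, 0.2500]]
||T^(-1)||_F^2 = 0.7500^2 + (-0.2500)^2 + (-0.4167)^2 + 0.2500^2 = 0.8611
||T^(-1)||_F = sqrt(0.8611) = 0.9280

0.9280


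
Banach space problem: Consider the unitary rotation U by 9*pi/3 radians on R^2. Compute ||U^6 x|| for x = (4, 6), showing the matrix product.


U is a rotation by theta = 9*pi/3
U^6 = rotation by 6*theta = 54*pi/3 = 0*pi/3 (mod 2*pi)
cos(0*pi/3) = 1.0000, sin(0*pi/3) = 0.0000
U^6 x = (1.0000 * 4 - 0.0000 * 6, 0.0000 * 4 + 1.0000 * 6)
= (4.0000, 6.0000)
||U^6 x|| = sqrt(4.0000^2 + 6.0000^2) = sqrt(52.0000) = 7.2111

7.2111


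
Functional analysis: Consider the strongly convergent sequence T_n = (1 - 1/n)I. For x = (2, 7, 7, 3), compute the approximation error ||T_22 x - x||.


T_22 x - x = (1 - 1/22)x - x = -x/22
||x|| = sqrt(111) = 10.5357
||T_22 x - x|| = ||x||/22 = 10.5357/22 = 0.4789

0.4789


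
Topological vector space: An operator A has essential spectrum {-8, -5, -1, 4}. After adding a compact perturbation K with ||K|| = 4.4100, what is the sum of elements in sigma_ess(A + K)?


By Weyl's theorem, the essential spectrum is invariant under compact perturbations.
sigma_ess(A + K) = sigma_ess(A) = {-8, -5, -1, 4}
Sum = -8 + -5 + -1 + 4 = -10

-10


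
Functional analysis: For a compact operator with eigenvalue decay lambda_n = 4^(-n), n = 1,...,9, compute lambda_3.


The eigenvalue formula gives lambda_3 = 1/4^3
= 1/64
= 0.0156

0.0156


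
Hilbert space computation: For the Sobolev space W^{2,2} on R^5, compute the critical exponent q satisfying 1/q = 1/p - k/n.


Using the Sobolev embedding formula: 1/q = 1/p - k/n
1/q = 1/2 - 2/5 = 1/10
q = 1/(1/10) = 10

10.0000


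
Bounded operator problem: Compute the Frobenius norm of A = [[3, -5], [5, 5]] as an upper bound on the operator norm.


||A||_F^2 = sum a_ij^2
= 3^2 + (-5)^2 + 5^2 + 5^2
= 9 + 25 + 25 + 25 = 84
||A||_F = sqrt(84) = 9.1652

9.1652


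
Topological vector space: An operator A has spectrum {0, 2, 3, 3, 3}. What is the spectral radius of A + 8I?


Spectrum of A + 8I = {8, 10, 11, 11, 11}
Spectral radius = max |lambda| over the shifted spectrum
= max(8, 10, 11, 11, 11) = 11

11


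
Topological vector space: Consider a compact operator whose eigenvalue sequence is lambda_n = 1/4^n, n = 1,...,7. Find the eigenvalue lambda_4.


The eigenvalue formula gives lambda_4 = 1/4^4
= 1/256
= 0.0039

0.0039


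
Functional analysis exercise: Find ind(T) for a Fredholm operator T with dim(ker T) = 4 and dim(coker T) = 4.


The Fredholm index is defined as ind(T) = dim(ker T) - dim(coker T)
= 4 - 4
= 0

0


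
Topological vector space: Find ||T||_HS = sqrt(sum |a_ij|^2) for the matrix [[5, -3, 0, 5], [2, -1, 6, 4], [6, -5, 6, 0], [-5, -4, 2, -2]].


The Hilbert-Schmidt norm is sqrt(sum of squares of all entries).
Sum of squares = 5^2 + (-3)^2 + 0^2 + 5^2 + 2^2 + (-1)^2 + 6^2 + 4^2 + 6^2 + (-5)^2 + 6^2 + 0^2 + (-5)^2 + (-4)^2 + 2^2 + (-2)^2
= 25 + 9 + 0 + 25 + 4 + 1 + 36 + 16 + 36 + 25 + 36 + 0 + 25 + 16 + 4 + 4 = 262
||T||_HS = sqrt(262) = 16.1864

16.1864


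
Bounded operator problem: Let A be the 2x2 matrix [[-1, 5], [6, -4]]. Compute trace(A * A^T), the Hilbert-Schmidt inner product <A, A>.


trace(A * A^T) = sum of squares of all entries
= (-1)^2 + 5^2 + 6^2 + (-4)^2
= 1 + 25 + 36 + 16
= 78

78


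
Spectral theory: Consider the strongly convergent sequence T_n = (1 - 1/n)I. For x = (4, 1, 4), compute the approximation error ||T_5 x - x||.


T_5 x - x = (1 - 1/5)x - x = -x/5
||x|| = sqrt(33) = 5.7446
||T_5 x - x|| = ||x||/5 = 5.7446/5 = 1.1489

1.1489


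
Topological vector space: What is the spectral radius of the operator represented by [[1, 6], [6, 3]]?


For a 2x2 matrix, eigenvalues satisfy lambda^2 - (trace)*lambda + det = 0
trace = 1 + 3 = 4
det = 1*3 - 6*6 = -33
discriminant = 4^2 - 4*(-33) = 148
spectral radius = max |eigenvalue| = 8.0828

8.0828
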